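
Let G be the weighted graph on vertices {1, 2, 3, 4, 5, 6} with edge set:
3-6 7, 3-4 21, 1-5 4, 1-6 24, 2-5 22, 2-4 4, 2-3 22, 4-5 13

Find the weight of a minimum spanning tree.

49

Kruskal's algorithm — process edges by increasing weight (ties by edge label):
1-5 (4): add — endpoints in different components.
2-4 (4): add — endpoints in different components.
3-6 (7): add — endpoints in different components.
4-5 (13): add — endpoints in different components.
3-4 (21): add — endpoints in different components.
MST edges: 1-5, 2-4, 3-6, 4-5, 3-4; total weight 4+4+7+13+21 = 49.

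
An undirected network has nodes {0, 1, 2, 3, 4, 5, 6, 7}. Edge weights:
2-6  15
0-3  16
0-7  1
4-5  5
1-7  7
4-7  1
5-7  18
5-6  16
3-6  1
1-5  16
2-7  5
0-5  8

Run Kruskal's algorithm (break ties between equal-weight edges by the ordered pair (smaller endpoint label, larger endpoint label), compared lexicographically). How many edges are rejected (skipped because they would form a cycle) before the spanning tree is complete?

Kruskal's algorithm — process edges by increasing weight (ties by edge label):
0-7 (1): add — endpoints in different components.
3-6 (1): add — endpoints in different components.
4-7 (1): add — endpoints in different components.
2-7 (5): add — endpoints in different components.
4-5 (5): add — endpoints in different components.
1-7 (7): add — endpoints in different components.
0-5 (8): skip — 0 and 5 already connected.
2-6 (15): add — endpoints in different components.
Edges rejected before the tree was complete: 1.

1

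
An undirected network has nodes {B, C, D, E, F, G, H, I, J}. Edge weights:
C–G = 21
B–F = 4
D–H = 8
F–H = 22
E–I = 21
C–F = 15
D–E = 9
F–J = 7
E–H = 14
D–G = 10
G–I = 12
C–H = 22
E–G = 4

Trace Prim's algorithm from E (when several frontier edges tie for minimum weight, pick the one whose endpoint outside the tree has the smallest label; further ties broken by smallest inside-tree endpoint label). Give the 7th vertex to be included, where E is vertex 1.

Grow the tree from E using Prim:
Step 1: cheapest edge leaving the tree is E–G (4); add G.
Step 2: cheapest edge leaving the tree is D–E (9); add D.
Step 3: cheapest edge leaving the tree is D–H (8); add H.
Step 4: cheapest edge leaving the tree is G–I (12); add I.
Step 5: cheapest edge leaving the tree is C–G (21); add C.
Step 6: cheapest edge leaving the tree is C–F (15); add F.
Step 7: cheapest edge leaving the tree is B–F (4); add B.
Step 8: cheapest edge leaving the tree is F–J (7); add J.
Vertex order: E, G, D, H, I, C, F, B, J. The 7th vertex is F.

F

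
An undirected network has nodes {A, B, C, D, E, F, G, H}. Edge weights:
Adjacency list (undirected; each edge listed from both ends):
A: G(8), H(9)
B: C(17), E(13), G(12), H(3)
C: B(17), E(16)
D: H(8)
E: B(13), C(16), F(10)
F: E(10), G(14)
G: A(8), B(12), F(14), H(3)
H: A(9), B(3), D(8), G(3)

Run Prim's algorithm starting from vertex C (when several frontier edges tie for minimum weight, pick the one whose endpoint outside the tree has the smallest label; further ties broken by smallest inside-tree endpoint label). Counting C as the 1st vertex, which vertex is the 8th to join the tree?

D

Grow the tree from C using Prim:
Step 1: cheapest edge leaving the tree is C E (16); add E.
Step 2: cheapest edge leaving the tree is E F (10); add F.
Step 3: cheapest edge leaving the tree is B E (13); add B.
Step 4: cheapest edge leaving the tree is B H (3); add H.
Step 5: cheapest edge leaving the tree is G H (3); add G.
Step 6: cheapest edge leaving the tree is A G (8); add A.
Step 7: cheapest edge leaving the tree is D H (8); add D.
Vertex order: C, E, F, B, H, G, A, D. The 8th vertex is D.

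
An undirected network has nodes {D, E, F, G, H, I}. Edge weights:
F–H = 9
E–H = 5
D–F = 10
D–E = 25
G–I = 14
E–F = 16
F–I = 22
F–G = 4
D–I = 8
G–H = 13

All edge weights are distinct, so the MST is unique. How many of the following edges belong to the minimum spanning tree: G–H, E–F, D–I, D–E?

Sort edges by weight, then run Kruskal:
F–G (4): add — endpoints in different components.
E–H (5): add — endpoints in different components.
D–I (8): add — endpoints in different components.
F–H (9): add — endpoints in different components.
D–F (10): add — endpoints in different components.
MST edge set: {F–G, E–H, D–I, F–H, D–F}.
Of the listed edges, {D–I} are in the MST → 1.

1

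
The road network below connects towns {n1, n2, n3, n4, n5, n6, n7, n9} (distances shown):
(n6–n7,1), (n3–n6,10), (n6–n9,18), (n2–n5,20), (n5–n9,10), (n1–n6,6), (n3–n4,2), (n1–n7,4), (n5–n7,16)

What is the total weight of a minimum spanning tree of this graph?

63

Prim's algorithm from n2:
Step 1: cheapest edge leaving the tree is n2–n5 (20); add n5.
Step 2: cheapest edge leaving the tree is n5–n9 (10); add n9.
Step 3: cheapest edge leaving the tree is n5–n7 (16); add n7.
Step 4: cheapest edge leaving the tree is n6–n7 (1); add n6.
Step 5: cheapest edge leaving the tree is n1–n7 (4); add n1.
Step 6: cheapest edge leaving the tree is n3–n6 (10); add n3.
Step 7: cheapest edge leaving the tree is n3–n4 (2); add n4.
MST edges: n2–n5, n5–n9, n5–n7, n6–n7, n1–n7, n3–n6, n3–n4; total weight 20+10+16+1+4+10+2 = 63.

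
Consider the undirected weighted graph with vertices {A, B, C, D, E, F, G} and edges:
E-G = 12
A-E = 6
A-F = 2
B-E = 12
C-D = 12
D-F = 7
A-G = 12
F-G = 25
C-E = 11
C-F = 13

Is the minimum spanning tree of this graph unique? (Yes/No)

No

Kruskal: consider edges lightest-first.
A-F (2): add. Components now {A,F} {B} {C} {D} {E} {G}
A-E (6): add. Components now {A,E,F} {B} {C} {D} {G}
D-F (7): add. Components now {A,D,E,F} {B} {C} {G}
C-E (11): add. Components now {A,C,D,E,F} {B} {G}
A-G (12): add. Components now {A,C,D,E,F,G} {B}
B-E (12): add. Components now {A,B,C,D,E,F,G}
Non-tree edge E-G has weight 12, equal to the heaviest edge on its tree cycle — swapping gives another MST of the same weight. Not unique.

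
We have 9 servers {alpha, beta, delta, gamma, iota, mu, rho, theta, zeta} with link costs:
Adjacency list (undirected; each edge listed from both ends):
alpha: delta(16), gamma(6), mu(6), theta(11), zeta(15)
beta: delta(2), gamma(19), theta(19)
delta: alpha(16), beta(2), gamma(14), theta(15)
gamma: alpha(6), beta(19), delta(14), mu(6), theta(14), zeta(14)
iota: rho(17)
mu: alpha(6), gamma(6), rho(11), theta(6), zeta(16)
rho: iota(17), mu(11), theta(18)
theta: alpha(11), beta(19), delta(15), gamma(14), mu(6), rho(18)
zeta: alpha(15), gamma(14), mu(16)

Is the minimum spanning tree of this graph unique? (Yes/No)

No

Kruskal: consider edges lightest-first.
beta-delta (2): add — endpoints in different components.
alpha-gamma (6): add — endpoints in different components.
alpha-mu (6): add — endpoints in different components.
gamma-mu (6): skip — gamma and mu already connected.
mu-theta (6): add — endpoints in different components.
alpha-theta (11): skip — alpha and theta already connected.
mu-rho (11): add — endpoints in different components.
delta-gamma (14): add — endpoints in different components.
gamma-theta (14): skip — gamma and theta already connected.
gamma-zeta (14): add — endpoints in different components.
alpha-zeta (15): skip — alpha and zeta already connected.
delta-theta (15): skip — theta and delta already connected.
alpha-delta (16): skip — alpha and delta already connected.
mu-zeta (16): skip — mu and zeta already connected.
iota-rho (17): add — endpoints in different components.
Non-tree edge gamma-mu has weight 6, equal to the heaviest edge on its tree cycle — swapping gives another MST of the same weight. Not unique.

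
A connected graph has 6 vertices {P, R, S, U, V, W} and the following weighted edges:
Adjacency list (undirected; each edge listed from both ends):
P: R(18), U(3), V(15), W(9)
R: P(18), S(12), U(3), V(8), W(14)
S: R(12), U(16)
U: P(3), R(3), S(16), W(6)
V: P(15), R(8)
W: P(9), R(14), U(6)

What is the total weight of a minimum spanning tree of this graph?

Kruskal's algorithm — process edges by increasing weight (ties by edge label):
P U (3): add. Components now {P,U} {V} {S} {R} {W}
R U (3): add. Components now {P,R,U} {V} {S} {W}
U W (6): add. Components now {P,R,U,W} {V} {S}
R V (8): add. Components now {P,R,U,V,W} {S}
P W (9): skip — P and W already connected.
R S (12): add. Components now {P,R,S,U,V,W}
MST edges: P U, R U, U W, R V, R S; total weight 3+3+6+8+12 = 32.

32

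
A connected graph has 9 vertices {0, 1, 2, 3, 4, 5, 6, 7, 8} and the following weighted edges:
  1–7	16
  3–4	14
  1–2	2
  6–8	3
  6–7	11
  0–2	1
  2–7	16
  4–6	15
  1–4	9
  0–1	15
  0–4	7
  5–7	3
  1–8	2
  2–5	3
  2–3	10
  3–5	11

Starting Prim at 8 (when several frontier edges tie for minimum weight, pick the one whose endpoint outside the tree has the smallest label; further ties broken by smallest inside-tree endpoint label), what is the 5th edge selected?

6-8

Prim, starting at 8.
Step 1: cheapest edge leaving the tree is 1–8 (2); add 1.
Step 2: cheapest edge leaving the tree is 1–2 (2); add 2.
Step 3: cheapest edge leaving the tree is 0–2 (1); add 0.
Step 4: cheapest edge leaving the tree is 2–5 (3); add 5.
Step 5: cheapest edge leaving the tree is 6–8 (3); add 6.
Step 6: cheapest edge leaving the tree is 5–7 (3); add 7.
Step 7: cheapest edge leaving the tree is 0–4 (7); add 4.
Step 8: cheapest edge leaving the tree is 2–3 (10); add 3.
The 5th edge added is 6–8.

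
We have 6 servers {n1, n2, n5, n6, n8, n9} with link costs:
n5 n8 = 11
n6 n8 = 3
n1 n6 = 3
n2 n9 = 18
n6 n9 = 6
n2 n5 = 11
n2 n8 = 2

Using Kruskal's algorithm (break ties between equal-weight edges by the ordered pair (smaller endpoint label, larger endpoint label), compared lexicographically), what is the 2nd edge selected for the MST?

n1-n6

Sort edges by weight, then run Kruskal:
n2 n8 (2): add — endpoints in different components.
n1 n6 (3): add — endpoints in different components.
n6 n8 (3): add — endpoints in different components.
n6 n9 (6): add — endpoints in different components.
n2 n5 (11): add — endpoints in different components.
The 2nd edge added is n1 n6.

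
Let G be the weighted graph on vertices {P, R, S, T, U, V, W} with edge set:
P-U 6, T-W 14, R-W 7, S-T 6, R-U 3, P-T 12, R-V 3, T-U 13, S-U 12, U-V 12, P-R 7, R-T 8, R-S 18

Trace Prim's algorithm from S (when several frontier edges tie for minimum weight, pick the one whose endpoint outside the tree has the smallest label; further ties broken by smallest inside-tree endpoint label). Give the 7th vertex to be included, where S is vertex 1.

Prim's algorithm from S:
Step 1: frontier [S-T 6, S-U 12, R-S 18] → take S-T (6); add T.
Step 2: frontier [S-U 12, R-S 18, R-T 8, P-T 12, T-U 13, T-W 14] → take R-T (8); add R.
Step 3: frontier [R-U 3, R-V 3, P-R 7, R-W 7, S-U 12, P-T 12, T-U 13, T-W 14] → take R-U (3); add U.
Step 4: frontier [R-V 3, P-R 7, R-W 7, P-T 12, T-W 14, P-U 6, U-V 12] → take R-V (3); add V.
Step 5: frontier [P-R 7, R-W 7, P-T 12, T-W 14, P-U 6] → take P-U (6); add P.
Step 6: frontier [R-W 7, T-W 14] → take R-W (7); add W.
Vertex order: S, T, R, U, V, P, W. The 7th vertex is W.

W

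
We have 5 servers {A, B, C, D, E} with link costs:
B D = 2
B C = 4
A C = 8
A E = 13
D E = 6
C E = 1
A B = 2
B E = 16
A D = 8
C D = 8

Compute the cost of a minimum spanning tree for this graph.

9

Grow the tree from D using Prim:
Step 1: frontier [B D 2, D E 6, A D 8, C D 8] → take B D (2); add B.
Step 2: frontier [A B 2, B C 4, B E 16, D E 6, A D 8, C D 8] → take A B (2); add A.
Step 3: frontier [A C 8, A E 13, B C 4, B E 16, D E 6, C D 8] → take B C (4); add C.
Step 4: frontier [A E 13, B E 16, C E 1, D E 6] → take C E (1); add E.
MST edges: B D, A B, B C, C E; total weight 2+2+4+1 = 9.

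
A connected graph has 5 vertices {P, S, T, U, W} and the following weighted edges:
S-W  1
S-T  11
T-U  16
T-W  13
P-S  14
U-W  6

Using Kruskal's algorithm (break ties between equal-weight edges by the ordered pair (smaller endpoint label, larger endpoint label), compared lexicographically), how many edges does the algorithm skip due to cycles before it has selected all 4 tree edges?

Kruskal: consider edges lightest-first.
S-W (1): add. Components now {S,W} {U} {T} {P}
U-W (6): add. Components now {S,U,W} {T} {P}
S-T (11): add. Components now {S,T,U,W} {P}
T-W (13): skip — T and W already connected.
P-S (14): add. Components now {P,S,T,U,W}
Edges rejected before the tree was complete: 1.

1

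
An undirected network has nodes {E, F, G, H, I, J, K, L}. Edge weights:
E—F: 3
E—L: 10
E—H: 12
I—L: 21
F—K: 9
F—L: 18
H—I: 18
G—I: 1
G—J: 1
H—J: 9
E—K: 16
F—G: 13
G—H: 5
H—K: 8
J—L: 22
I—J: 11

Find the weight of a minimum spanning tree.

Prim's algorithm from G:
Step 1: cheapest edge leaving the tree is G—I (1); add I.
Step 2: cheapest edge leaving the tree is G—J (1); add J.
Step 3: cheapest edge leaving the tree is G—H (5); add H.
Step 4: cheapest edge leaving the tree is H—K (8); add K.
Step 5: cheapest edge leaving the tree is F—K (9); add F.
Step 6: cheapest edge leaving the tree is E—F (3); add E.
Step 7: cheapest edge leaving the tree is E—L (10); add L.
MST edges: G—I, G—J, G—H, H—K, F—K, E—F, E—L; total weight 1+1+5+8+9+3+10 = 37.

37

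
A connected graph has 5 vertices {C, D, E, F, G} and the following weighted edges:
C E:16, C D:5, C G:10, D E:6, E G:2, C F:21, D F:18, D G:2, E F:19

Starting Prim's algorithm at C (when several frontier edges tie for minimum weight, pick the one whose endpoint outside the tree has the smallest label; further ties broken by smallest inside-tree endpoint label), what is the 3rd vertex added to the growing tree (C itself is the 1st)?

G

Grow the tree from C using Prim:
Step 1: frontier [C D 5, C G 10, C E 16, C F 21] → take C D (5); add D.
Step 2: frontier [C G 10, C E 16, C F 21, D G 2, D E 6, D F 18] → take D G (2); add G.
Step 3: frontier [C E 16, C F 21, D E 6, D F 18, E G 2] → take E G (2); add E.
Step 4: frontier [C F 21, D F 18, E F 19] → take D F (18); add F.
Vertex order: C, D, G, E, F. The 3rd vertex is G.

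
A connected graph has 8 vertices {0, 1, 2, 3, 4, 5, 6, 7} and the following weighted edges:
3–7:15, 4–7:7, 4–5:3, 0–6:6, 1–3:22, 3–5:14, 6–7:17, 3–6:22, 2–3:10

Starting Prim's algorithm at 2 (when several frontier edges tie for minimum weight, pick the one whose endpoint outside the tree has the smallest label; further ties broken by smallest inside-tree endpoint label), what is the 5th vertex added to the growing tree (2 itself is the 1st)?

Grow the tree from 2 using Prim:
Step 1: frontier [2–3 10] → take 2–3 (10); add 3.
Step 2: frontier [3–5 14, 3–7 15, 1–3 22, 3–6 22] → take 3–5 (14); add 5.
Step 3: frontier [3–7 15, 1–3 22, 3–6 22, 4–5 3] → take 4–5 (3); add 4.
Step 4: frontier [3–7 15, 1–3 22, 3–6 22, 4–7 7] → take 4–7 (7); add 7.
Step 5: frontier [1–3 22, 3–6 22, 6–7 17] → take 6–7 (17); add 6.
Step 6: frontier [1–3 22, 0–6 6] → take 0–6 (6); add 0.
Step 7: frontier [1–3 22] → take 1–3 (22); add 1.
Vertex order: 2, 3, 5, 4, 7, 6, 0, 1. The 5th vertex is 7.

7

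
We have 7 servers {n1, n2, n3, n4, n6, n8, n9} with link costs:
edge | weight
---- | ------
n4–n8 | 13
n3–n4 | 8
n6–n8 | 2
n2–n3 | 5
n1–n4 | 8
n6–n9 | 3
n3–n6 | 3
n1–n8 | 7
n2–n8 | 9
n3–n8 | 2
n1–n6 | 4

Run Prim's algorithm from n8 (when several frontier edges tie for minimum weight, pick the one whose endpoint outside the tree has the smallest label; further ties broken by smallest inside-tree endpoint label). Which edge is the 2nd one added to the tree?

n6-n8

Prim, starting at n8.
Step 1: frontier [n3–n8 2, n6–n8 2, n1–n8 7, n2–n8 9, n4–n8 13] → take n3–n8 (2); add n3.
Step 2: frontier [n3–n6 3, n2–n3 5, n3–n4 8, n6–n8 2, n1–n8 7, n2–n8 9, n4–n8 13] → take n6–n8 (2); add n6.
Step 3: frontier [n2–n3 5, n3–n4 8, n6–n9 3, n1–n6 4, n1–n8 7, n2–n8 9, n4–n8 13] → take n6–n9 (3); add n9.
Step 4: frontier [n2–n3 5, n3–n4 8, n1–n6 4, n1–n8 7, n2–n8 9, n4–n8 13] → take n1–n6 (4); add n1.
Step 5: frontier [n1–n4 8, n2–n3 5, n3–n4 8, n2–n8 9, n4–n8 13] → take n2–n3 (5); add n2.
Step 6: frontier [n1–n4 8, n3–n4 8, n4–n8 13] → take n1–n4 (8); add n4.
The 2nd edge added is n6–n8.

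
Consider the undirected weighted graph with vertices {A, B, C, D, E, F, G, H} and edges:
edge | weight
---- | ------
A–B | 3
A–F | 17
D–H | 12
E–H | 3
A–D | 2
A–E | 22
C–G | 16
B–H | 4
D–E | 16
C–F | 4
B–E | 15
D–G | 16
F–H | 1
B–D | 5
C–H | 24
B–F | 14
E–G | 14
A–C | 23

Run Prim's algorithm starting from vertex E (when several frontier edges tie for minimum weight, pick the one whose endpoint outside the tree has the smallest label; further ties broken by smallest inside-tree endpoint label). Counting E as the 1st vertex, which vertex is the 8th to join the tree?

Prim, starting at E.
Step 1: cheapest edge leaving the tree is E–H (3); add H.
Step 2: cheapest edge leaving the tree is F–H (1); add F.
Step 3: cheapest edge leaving the tree is B–H (4); add B.
Step 4: cheapest edge leaving the tree is A–B (3); add A.
Step 5: cheapest edge leaving the tree is A–D (2); add D.
Step 6: cheapest edge leaving the tree is C–F (4); add C.
Step 7: cheapest edge leaving the tree is E–G (14); add G.
Vertex order: E, H, F, B, A, D, C, G. The 8th vertex is G.

G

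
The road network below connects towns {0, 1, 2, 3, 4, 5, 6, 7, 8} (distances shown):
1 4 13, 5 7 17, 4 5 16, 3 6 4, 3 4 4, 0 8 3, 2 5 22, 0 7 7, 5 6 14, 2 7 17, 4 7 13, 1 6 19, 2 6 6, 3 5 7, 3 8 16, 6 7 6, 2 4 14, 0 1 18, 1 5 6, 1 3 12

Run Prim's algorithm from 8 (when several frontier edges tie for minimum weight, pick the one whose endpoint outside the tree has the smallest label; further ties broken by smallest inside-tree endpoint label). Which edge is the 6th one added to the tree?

Grow the tree from 8 using Prim:
Step 1: cheapest edge leaving the tree is 0 8 (3); add 0.
Step 2: cheapest edge leaving the tree is 0 7 (7); add 7.
Step 3: cheapest edge leaving the tree is 6 7 (6); add 6.
Step 4: cheapest edge leaving the tree is 3 6 (4); add 3.
Step 5: cheapest edge leaving the tree is 3 4 (4); add 4.
Step 6: cheapest edge leaving the tree is 2 6 (6); add 2.
Step 7: cheapest edge leaving the tree is 3 5 (7); add 5.
Step 8: cheapest edge leaving the tree is 1 5 (6); add 1.
The 6th edge added is 2 6.

2-6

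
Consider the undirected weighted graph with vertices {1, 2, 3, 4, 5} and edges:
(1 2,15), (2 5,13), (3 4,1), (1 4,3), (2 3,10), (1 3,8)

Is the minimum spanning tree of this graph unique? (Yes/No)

Kruskal: consider edges lightest-first.
3 4 (1): add — endpoints in different components.
1 4 (3): add — endpoints in different components.
1 3 (8): skip — 1 and 3 already connected.
2 3 (10): add — endpoints in different components.
2 5 (13): add — endpoints in different components.
Every non-tree edge has weight strictly greater than the heaviest edge on the tree path between its endpoints, so the MST is unique.

Yes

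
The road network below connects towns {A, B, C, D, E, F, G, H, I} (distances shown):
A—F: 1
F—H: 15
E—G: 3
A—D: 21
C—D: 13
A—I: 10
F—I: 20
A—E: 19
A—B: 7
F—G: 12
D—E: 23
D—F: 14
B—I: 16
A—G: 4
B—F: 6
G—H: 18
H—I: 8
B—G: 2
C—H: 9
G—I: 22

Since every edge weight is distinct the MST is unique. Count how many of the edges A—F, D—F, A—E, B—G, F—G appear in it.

2

Kruskal: consider edges lightest-first.
A—F (1): add — endpoints in different components.
B—G (2): add — endpoints in different components.
E—G (3): add — endpoints in different components.
A—G (4): add — endpoints in different components.
B—F (6): skip — B and F already connected.
A—B (7): skip — A and B already connected.
H—I (8): add — endpoints in different components.
C—H (9): add — endpoints in different components.
A—I (10): add — endpoints in different components.
F—G (12): skip — F and G already connected.
C—D (13): add — endpoints in different components.
MST edge set: {A—F, B—G, E—G, A—G, H—I, C—H, A—I, C—D}.
Of the listed edges, {A—F, B—G} are in the MST → 2.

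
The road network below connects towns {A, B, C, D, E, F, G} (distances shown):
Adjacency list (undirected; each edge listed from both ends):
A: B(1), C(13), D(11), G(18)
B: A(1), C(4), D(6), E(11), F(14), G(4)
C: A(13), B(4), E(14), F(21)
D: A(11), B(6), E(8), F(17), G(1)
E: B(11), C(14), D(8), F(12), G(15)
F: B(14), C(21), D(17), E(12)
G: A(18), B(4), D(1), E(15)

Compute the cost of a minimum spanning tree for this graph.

30

Prim's algorithm from C:
Step 1: cheapest edge leaving the tree is B–C (4); add B.
Step 2: cheapest edge leaving the tree is A–B (1); add A.
Step 3: cheapest edge leaving the tree is B–G (4); add G.
Step 4: cheapest edge leaving the tree is D–G (1); add D.
Step 5: cheapest edge leaving the tree is D–E (8); add E.
Step 6: cheapest edge leaving the tree is E–F (12); add F.
MST edges: B–C, A–B, B–G, D–G, D–E, E–F; total weight 4+1+4+1+8+12 = 30.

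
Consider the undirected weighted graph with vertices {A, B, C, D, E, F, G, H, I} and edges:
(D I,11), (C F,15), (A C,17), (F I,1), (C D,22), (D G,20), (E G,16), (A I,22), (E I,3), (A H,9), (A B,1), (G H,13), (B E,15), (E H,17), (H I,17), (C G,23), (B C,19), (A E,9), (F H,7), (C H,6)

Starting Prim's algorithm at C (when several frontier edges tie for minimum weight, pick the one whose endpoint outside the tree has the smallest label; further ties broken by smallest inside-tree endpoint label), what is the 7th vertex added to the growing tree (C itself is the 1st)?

B

Grow the tree from C using Prim:
Step 1: cheapest edge leaving the tree is C H (6); add H.
Step 2: cheapest edge leaving the tree is F H (7); add F.
Step 3: cheapest edge leaving the tree is F I (1); add I.
Step 4: cheapest edge leaving the tree is E I (3); add E.
Step 5: cheapest edge leaving the tree is A E (9); add A.
Step 6: cheapest edge leaving the tree is A B (1); add B.
Step 7: cheapest edge leaving the tree is D I (11); add D.
Step 8: cheapest edge leaving the tree is G H (13); add G.
Vertex order: C, H, F, I, E, A, B, D, G. The 7th vertex is B.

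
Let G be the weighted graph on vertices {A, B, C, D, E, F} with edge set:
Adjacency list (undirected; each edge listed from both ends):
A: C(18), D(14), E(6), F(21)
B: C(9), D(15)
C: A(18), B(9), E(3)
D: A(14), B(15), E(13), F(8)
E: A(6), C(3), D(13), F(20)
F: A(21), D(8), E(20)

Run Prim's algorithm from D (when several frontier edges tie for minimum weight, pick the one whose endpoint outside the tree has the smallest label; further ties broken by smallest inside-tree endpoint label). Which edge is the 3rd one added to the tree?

C-E

Grow the tree from D using Prim:
Step 1: frontier [D–F 8, D–E 13, A–D 14, B–D 15] → take D–F (8); add F.
Step 2: frontier [D–E 13, A–D 14, B–D 15, E–F 20, A–F 21] → take D–E (13); add E.
Step 3: frontier [A–D 14, B–D 15, C–E 3, A–E 6, A–F 21] → take C–E (3); add C.
Step 4: frontier [B–C 9, A–C 18, A–D 14, B–D 15, A–E 6, A–F 21] → take A–E (6); add A.
Step 5: frontier [B–C 9, B–D 15] → take B–C (9); add B.
The 3rd edge added is C–E.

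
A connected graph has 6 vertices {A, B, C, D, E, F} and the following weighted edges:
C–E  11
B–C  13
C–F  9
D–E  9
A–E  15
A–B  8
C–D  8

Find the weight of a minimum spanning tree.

47

Kruskal: consider edges lightest-first.
A–B (8): add — endpoints in different components.
C–D (8): add — endpoints in different components.
C–F (9): add — endpoints in different components.
D–E (9): add — endpoints in different components.
C–E (11): skip — C and E already connected.
B–C (13): add — endpoints in different components.
MST edges: A–B, C–D, C–F, D–E, B–C; total weight 8+8+9+9+13 = 47.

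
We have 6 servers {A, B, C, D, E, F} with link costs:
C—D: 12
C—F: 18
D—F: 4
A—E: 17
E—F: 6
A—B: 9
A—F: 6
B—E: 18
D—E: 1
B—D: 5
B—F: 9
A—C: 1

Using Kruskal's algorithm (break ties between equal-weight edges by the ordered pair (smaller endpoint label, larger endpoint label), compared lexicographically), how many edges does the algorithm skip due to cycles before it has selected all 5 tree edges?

Kruskal: consider edges lightest-first.
A—C (1): add — endpoints in different components.
D—E (1): add — endpoints in different components.
D—F (4): add — endpoints in different components.
B—D (5): add — endpoints in different components.
A—F (6): add — endpoints in different components.
Edges rejected before the tree was complete: 0.

0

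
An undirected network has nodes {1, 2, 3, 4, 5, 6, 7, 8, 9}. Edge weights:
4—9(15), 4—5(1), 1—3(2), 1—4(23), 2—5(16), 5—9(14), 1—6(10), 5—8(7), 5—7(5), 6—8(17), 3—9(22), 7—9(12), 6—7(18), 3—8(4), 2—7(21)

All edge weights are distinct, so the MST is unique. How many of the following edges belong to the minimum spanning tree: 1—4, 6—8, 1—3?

Kruskal: consider edges lightest-first.
4—5 (1): add — endpoints in different components.
1—3 (2): add — endpoints in different components.
3—8 (4): add — endpoints in different components.
5—7 (5): add — endpoints in different components.
5—8 (7): add — endpoints in different components.
1—6 (10): add — endpoints in different components.
7—9 (12): add — endpoints in different components.
5—9 (14): skip — 5 and 9 already connected.
4—9 (15): skip — 4 and 9 already connected.
2—5 (16): add — endpoints in different components.
MST edge set: {4—5, 1—3, 3—8, 5—7, 5—8, 1—6, 7—9, 2—5}.
Of the listed edges, {1—3} are in the MST → 1.

1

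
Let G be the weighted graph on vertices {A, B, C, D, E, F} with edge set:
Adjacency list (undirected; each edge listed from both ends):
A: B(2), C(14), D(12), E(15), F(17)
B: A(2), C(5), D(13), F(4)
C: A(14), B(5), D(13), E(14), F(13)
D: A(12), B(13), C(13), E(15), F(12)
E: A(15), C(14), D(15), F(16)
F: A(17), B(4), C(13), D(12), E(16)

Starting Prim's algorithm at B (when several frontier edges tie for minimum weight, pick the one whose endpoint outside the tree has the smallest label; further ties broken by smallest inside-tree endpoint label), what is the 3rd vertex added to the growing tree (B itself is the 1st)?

F

Prim's algorithm from B:
Step 1: frontier [A-B 2, B-F 4, B-C 5, B-D 13] → take A-B (2); add A.
Step 2: frontier [A-D 12, A-C 14, A-E 15, A-F 17, B-F 4, B-C 5, B-D 13] → take B-F (4); add F.
Step 3: frontier [A-D 12, A-C 14, A-E 15, B-C 5, B-D 13, D-F 12, C-F 13, E-F 16] → take B-C (5); add C.
Step 4: frontier [A-D 12, A-E 15, B-D 13, C-D 13, C-E 14, D-F 12, E-F 16] → take A-D (12); add D.
Step 5: frontier [A-E 15, C-E 14, D-E 15, E-F 16] → take C-E (14); add E.
Vertex order: B, A, F, C, D, E. The 3rd vertex is F.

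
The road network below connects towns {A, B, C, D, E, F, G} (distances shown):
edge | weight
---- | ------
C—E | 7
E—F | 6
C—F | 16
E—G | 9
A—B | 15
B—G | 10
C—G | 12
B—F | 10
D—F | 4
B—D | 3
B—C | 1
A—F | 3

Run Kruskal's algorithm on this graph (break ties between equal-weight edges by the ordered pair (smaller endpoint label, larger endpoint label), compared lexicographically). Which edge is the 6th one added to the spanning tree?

Kruskal's algorithm — process edges by increasing weight (ties by edge label):
B—C (1): add — endpoints in different components.
A—F (3): add — endpoints in different components.
B—D (3): add — endpoints in different components.
D—F (4): add — endpoints in different components.
E—F (6): add — endpoints in different components.
C—E (7): skip — C and E already connected.
E—G (9): add — endpoints in different components.
The 6th edge added is E—G.

E-G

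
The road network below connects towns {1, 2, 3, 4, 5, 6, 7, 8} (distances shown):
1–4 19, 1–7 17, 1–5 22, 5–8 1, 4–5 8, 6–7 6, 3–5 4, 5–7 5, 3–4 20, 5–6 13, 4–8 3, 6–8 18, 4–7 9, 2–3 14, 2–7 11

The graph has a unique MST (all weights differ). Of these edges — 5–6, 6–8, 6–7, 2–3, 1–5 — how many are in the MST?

Kruskal: consider edges lightest-first.
5–8 (1): add — endpoints in different components.
4–8 (3): add — endpoints in different components.
3–5 (4): add — endpoints in different components.
5–7 (5): add — endpoints in different components.
6–7 (6): add — endpoints in different components.
4–5 (8): skip — 4 and 5 already connected.
4–7 (9): skip — 4 and 7 already connected.
2–7 (11): add — endpoints in different components.
5–6 (13): skip — 5 and 6 already connected.
2–3 (14): skip — 2 and 3 already connected.
1–7 (17): add — endpoints in different components.
MST edge set: {5–8, 4–8, 3–5, 5–7, 6–7, 2–7, 1–7}.
Of the listed edges, {6–7} are in the MST → 1.

1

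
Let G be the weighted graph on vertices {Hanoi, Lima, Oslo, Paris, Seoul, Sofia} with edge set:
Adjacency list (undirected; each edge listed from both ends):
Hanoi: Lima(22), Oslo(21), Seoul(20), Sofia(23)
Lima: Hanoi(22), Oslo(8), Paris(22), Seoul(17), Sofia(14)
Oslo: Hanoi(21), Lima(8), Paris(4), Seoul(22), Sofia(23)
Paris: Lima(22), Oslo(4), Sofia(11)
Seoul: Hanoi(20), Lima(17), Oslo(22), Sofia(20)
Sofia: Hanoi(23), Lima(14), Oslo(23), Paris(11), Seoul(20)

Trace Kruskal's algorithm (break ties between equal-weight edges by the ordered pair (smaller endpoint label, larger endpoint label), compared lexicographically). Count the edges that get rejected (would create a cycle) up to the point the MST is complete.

Kruskal: consider edges lightest-first.
Oslo Paris (4): add. Components now {Oslo,Paris} {Seoul} {Lima} {Hanoi} {Sofia}
Lima Oslo (8): add. Components now {Lima,Oslo,Paris} {Seoul} {Hanoi} {Sofia}
Paris Sofia (11): add. Components now {Lima,Oslo,Paris,Sofia} {Seoul} {Hanoi}
Lima Sofia (14): skip — Lima and Sofia already connected.
Lima Seoul (17): add. Components now {Lima,Oslo,Paris,Seoul,Sofia} {Hanoi}
Hanoi Seoul (20): add. Components now {Hanoi,Lima,Oslo,Paris,Seoul,Sofia}
Edges rejected before the tree was complete: 1.

1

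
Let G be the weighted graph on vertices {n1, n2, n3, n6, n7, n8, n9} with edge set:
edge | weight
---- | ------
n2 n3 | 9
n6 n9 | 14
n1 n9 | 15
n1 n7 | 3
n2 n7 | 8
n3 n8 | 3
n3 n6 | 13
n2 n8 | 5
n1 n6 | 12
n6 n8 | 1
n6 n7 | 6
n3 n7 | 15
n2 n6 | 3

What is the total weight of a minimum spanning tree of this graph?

Kruskal: consider edges lightest-first.
n6 n8 (1): add — endpoints in different components.
n1 n7 (3): add — endpoints in different components.
n2 n6 (3): add — endpoints in different components.
n3 n8 (3): add — endpoints in different components.
n2 n8 (5): skip — n8 and n2 already connected.
n6 n7 (6): add — endpoints in different components.
n2 n7 (8): skip — n7 and n2 already connected.
n2 n3 (9): skip — n3 and n2 already connected.
n1 n6 (12): skip — n6 and n1 already connected.
n3 n6 (13): skip — n6 and n3 already connected.
n6 n9 (14): add — endpoints in different components.
MST edges: n6 n8, n1 n7, n2 n6, n3 n8, n6 n7, n6 n9; total weight 1+3+3+3+6+14 = 30.

30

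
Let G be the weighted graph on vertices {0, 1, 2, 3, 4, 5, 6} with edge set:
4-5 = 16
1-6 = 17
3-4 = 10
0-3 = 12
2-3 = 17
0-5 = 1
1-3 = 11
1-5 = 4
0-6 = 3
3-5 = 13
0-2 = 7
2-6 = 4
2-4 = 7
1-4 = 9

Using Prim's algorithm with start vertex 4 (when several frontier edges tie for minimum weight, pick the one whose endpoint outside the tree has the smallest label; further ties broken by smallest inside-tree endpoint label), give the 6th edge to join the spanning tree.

3-4

Prim's algorithm from 4:
Step 1: frontier [2-4 7, 1-4 9, 3-4 10, 4-5 16] → take 2-4 (7); add 2.
Step 2: frontier [2-6 4, 0-2 7, 2-3 17, 1-4 9, 3-4 10, 4-5 16] → take 2-6 (4); add 6.
Step 3: frontier [0-2 7, 2-3 17, 1-4 9, 3-4 10, 4-5 16, 0-6 3, 1-6 17] → take 0-6 (3); add 0.
Step 4: frontier [0-5 1, 0-3 12, 2-3 17, 1-4 9, 3-4 10, 4-5 16, 1-6 17] → take 0-5 (1); add 5.
Step 5: frontier [0-3 12, 2-3 17, 1-4 9, 3-4 10, 1-5 4, 3-5 13, 1-6 17] → take 1-5 (4); add 1.
Step 6: frontier [0-3 12, 1-3 11, 2-3 17, 3-4 10, 3-5 13] → take 3-4 (10); add 3.
The 6th edge added is 3-4.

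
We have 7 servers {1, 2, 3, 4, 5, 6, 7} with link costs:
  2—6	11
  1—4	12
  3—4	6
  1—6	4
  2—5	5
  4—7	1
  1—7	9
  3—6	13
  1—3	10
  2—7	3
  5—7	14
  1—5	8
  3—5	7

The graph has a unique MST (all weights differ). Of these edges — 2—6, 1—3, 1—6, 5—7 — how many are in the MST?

Kruskal: consider edges lightest-first.
4—7 (1): add. Components now {1} {2} {3} {4,7} {5} {6}
2—7 (3): add. Components now {1} {2,4,7} {3} {5} {6}
1—6 (4): add. Components now {1,6} {2,4,7} {3} {5}
2—5 (5): add. Components now {1,6} {2,4,5,7} {3}
3—4 (6): add. Components now {1,6} {2,3,4,5,7}
3—5 (7): skip — 3 and 5 already connected.
1—5 (8): add. Components now {1,2,3,4,5,6,7}
MST edge set: {4—7, 2—7, 1—6, 2—5, 3—4, 1—5}.
Of the listed edges, {1—6} are in the MST → 1.

1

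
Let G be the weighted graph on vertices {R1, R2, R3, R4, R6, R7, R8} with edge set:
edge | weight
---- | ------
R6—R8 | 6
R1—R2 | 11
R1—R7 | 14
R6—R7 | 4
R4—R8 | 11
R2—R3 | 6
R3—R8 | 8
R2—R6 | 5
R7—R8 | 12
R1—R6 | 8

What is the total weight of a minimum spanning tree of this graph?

40

Prim, starting at R6.
Step 1: frontier [R6—R7 4, R2—R6 5, R6—R8 6, R1—R6 8] → take R6—R7 (4); add R7.
Step 2: frontier [R2—R6 5, R6—R8 6, R1—R6 8, R7—R8 12, R1—R7 14] → take R2—R6 (5); add R2.
Step 3: frontier [R2—R3 6, R1—R2 11, R6—R8 6, R1—R6 8, R7—R8 12, R1—R7 14] → take R2—R3 (6); add R3.
Step 4: frontier [R1—R2 11, R3—R8 8, R6—R8 6, R1—R6 8, R7—R8 12, R1—R7 14] → take R6—R8 (6); add R8.
Step 5: frontier [R1—R2 11, R1—R6 8, R1—R7 14, R4—R8 11] → take R1—R6 (8); add R1.
Step 6: frontier [R4—R8 11] → take R4—R8 (11); add R4.
MST edges: R6—R7, R2—R6, R2—R3, R6—R8, R1—R6, R4—R8; total weight 4+5+6+6+8+11 = 40.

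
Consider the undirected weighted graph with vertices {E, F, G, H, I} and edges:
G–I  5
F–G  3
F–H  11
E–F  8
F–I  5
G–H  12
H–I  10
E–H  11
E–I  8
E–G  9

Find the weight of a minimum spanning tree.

Prim's algorithm from H:
Step 1: cheapest edge leaving the tree is H–I (10); add I.
Step 2: cheapest edge leaving the tree is F–I (5); add F.
Step 3: cheapest edge leaving the tree is F–G (3); add G.
Step 4: cheapest edge leaving the tree is E–F (8); add E.
MST edges: H–I, F–I, F–G, E–F; total weight 10+5+3+8 = 26.

26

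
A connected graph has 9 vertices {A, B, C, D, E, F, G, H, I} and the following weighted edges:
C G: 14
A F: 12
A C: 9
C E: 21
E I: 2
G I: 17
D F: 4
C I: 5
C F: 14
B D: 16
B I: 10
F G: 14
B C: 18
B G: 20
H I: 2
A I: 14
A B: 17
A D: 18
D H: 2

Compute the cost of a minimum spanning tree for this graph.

48

Kruskal's algorithm — process edges by increasing weight (ties by edge label):
D H (2): add — endpoints in different components.
E I (2): add — endpoints in different components.
H I (2): add — endpoints in different components.
D F (4): add — endpoints in different components.
C I (5): add — endpoints in different components.
A C (9): add — endpoints in different components.
B I (10): add — endpoints in different components.
A F (12): skip — A and F already connected.
A I (14): skip — A and I already connected.
C F (14): skip — C and F already connected.
C G (14): add — endpoints in different components.
MST edges: D H, E I, H I, D F, C I, A C, B I, C G; total weight 2+2+2+4+5+9+10+14 = 48.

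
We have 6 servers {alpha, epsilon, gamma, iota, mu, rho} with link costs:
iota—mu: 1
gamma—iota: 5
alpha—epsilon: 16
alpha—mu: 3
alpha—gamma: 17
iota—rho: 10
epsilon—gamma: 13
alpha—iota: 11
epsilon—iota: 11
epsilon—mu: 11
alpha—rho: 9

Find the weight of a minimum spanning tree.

Sort edges by weight, then run Kruskal:
iota—mu (1): add — endpoints in different components.
alpha—mu (3): add — endpoints in different components.
gamma—iota (5): add — endpoints in different components.
alpha—rho (9): add — endpoints in different components.
iota—rho (10): skip — iota and rho already connected.
alpha—iota (11): skip — iota and alpha already connected.
epsilon—iota (11): add — endpoints in different components.
MST edges: iota—mu, alpha—mu, gamma—iota, alpha—rho, epsilon—iota; total weight 1+3+5+9+11 = 29.

29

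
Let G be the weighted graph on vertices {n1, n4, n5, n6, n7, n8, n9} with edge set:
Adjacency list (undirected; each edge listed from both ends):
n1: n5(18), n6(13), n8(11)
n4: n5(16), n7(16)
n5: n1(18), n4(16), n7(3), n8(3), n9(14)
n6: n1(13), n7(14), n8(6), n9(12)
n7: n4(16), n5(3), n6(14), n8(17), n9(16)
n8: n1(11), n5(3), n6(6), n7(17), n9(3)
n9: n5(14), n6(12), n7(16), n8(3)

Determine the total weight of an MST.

Kruskal: consider edges lightest-first.
n5—n7 (3): add — endpoints in different components.
n5—n8 (3): add — endpoints in different components.
n8—n9 (3): add — endpoints in different components.
n6—n8 (6): add — endpoints in different components.
n1—n8 (11): add — endpoints in different components.
n6—n9 (12): skip — n6 and n9 already connected.
n1—n6 (13): skip — n1 and n6 already connected.
n5—n9 (14): skip — n5 and n9 already connected.
n6—n7 (14): skip — n7 and n6 already connected.
n4—n5 (16): add — endpoints in different components.
MST edges: n5—n7, n5—n8, n8—n9, n6—n8, n1—n8, n4—n5; total weight 3+3+3+6+11+16 = 42.

42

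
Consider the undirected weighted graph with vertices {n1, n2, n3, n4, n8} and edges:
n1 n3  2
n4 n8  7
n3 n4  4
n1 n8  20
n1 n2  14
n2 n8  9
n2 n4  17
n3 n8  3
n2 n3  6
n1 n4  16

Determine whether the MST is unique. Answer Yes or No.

Kruskal's algorithm — process edges by increasing weight (ties by edge label):
n1 n3 (2): add — endpoints in different components.
n3 n8 (3): add — endpoints in different components.
n3 n4 (4): add — endpoints in different components.
n2 n3 (6): add — endpoints in different components.
Every non-tree edge has weight strictly greater than the heaviest edge on the tree path between its endpoints, so the MST is unique.

Yes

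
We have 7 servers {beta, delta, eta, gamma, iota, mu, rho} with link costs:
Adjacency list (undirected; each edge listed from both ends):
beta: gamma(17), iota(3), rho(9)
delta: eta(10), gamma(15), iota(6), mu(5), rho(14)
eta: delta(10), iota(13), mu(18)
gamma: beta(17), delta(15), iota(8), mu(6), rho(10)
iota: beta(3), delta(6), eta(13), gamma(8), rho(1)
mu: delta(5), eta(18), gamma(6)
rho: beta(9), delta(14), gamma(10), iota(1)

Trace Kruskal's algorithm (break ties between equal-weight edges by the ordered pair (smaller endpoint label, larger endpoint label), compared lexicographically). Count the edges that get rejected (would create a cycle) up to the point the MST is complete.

Kruskal: consider edges lightest-first.
iota—rho (1): add. Components now {iota,rho} {delta} {eta} {gamma} {beta} {mu}
beta—iota (3): add. Components now {beta,iota,rho} {delta} {eta} {gamma} {mu}
delta—mu (5): add. Components now {beta,iota,rho} {delta,mu} {eta} {gamma}
delta—iota (6): add. Components now {beta,delta,iota,mu,rho} {eta} {gamma}
gamma—mu (6): add. Components now {beta,delta,gamma,iota,mu,rho} {eta}
gamma—iota (8): skip — iota and gamma already connected.
beta—rho (9): skip — rho and beta already connected.
delta—eta (10): add. Components now {beta,delta,eta,gamma,iota,mu,rho}
Edges rejected before the tree was complete: 2.

2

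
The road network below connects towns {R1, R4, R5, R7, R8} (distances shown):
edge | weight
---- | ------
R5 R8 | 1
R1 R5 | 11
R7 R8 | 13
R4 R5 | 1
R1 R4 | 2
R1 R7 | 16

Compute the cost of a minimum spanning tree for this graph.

Grow the tree from R1 using Prim:
Step 1: cheapest edge leaving the tree is R1 R4 (2); add R4.
Step 2: cheapest edge leaving the tree is R4 R5 (1); add R5.
Step 3: cheapest edge leaving the tree is R5 R8 (1); add R8.
Step 4: cheapest edge leaving the tree is R7 R8 (13); add R7.
MST edges: R1 R4, R4 R5, R5 R8, R7 R8; total weight 2+1+1+13 = 17.

17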